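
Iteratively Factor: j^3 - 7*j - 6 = (j + 1)*(j^2 - j - 6) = (j + 1)*(j + 2)*(j - 3)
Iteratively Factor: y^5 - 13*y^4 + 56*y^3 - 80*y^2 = (y - 5)*(y^4 - 8*y^3 + 16*y^2) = y*(y - 5)*(y^3 - 8*y^2 + 16*y) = y*(y - 5)*(y - 4)*(y^2 - 4*y) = y*(y - 5)*(y - 4)^2*(y)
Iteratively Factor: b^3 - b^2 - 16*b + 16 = (b - 4)*(b^2 + 3*b - 4) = (b - 4)*(b - 1)*(b + 4)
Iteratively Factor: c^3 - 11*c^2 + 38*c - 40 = (c - 4)*(c^2 - 7*c + 10) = (c - 4)*(c - 2)*(c - 5)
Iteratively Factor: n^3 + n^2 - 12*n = (n - 3)*(n^2 + 4*n) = n*(n - 3)*(n + 4)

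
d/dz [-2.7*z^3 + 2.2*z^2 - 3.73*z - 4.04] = -8.1*z^2 + 4.4*z - 3.73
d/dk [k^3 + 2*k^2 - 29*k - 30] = 3*k^2 + 4*k - 29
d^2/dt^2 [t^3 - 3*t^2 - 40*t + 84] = 6*t - 6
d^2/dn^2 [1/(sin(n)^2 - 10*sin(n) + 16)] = 2*(-2*sin(n)^4 + 15*sin(n)^3 - 15*sin(n)^2 - 110*sin(n) + 84)/(sin(n)^2 - 10*sin(n) + 16)^3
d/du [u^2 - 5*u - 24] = 2*u - 5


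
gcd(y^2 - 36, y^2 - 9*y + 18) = y - 6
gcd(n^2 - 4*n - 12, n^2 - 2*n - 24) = n - 6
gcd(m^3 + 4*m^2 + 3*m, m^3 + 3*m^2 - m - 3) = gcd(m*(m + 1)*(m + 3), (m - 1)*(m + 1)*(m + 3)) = m^2 + 4*m + 3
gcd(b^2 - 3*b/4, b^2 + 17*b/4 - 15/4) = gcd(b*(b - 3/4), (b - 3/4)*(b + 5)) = b - 3/4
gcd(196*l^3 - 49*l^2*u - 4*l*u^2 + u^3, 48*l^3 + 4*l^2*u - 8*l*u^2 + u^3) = -4*l + u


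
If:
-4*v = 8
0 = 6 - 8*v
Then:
No Solution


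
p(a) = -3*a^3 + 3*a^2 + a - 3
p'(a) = -9*a^2 + 6*a + 1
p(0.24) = -2.63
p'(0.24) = 1.92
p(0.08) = -2.90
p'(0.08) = 1.42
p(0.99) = -1.98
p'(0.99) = -1.88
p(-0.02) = -3.02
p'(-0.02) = 0.88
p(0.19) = -2.72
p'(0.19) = 1.82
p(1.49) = -4.77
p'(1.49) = -10.04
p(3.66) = -106.24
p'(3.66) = -97.60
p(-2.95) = 97.17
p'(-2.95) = -95.02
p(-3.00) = 102.00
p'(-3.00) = -98.00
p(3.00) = -54.00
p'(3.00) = -62.00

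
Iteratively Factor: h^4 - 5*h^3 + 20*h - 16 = (h - 2)*(h^3 - 3*h^2 - 6*h + 8) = (h - 2)*(h + 2)*(h^2 - 5*h + 4) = (h - 2)*(h - 1)*(h + 2)*(h - 4)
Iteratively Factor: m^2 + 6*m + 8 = (m + 4)*(m + 2)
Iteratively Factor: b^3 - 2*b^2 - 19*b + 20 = (b + 4)*(b^2 - 6*b + 5) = (b - 5)*(b + 4)*(b - 1)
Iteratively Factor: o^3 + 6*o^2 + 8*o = (o)*(o^2 + 6*o + 8) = o*(o + 4)*(o + 2)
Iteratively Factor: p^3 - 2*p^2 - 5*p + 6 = (p - 3)*(p^2 + p - 2) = (p - 3)*(p + 2)*(p - 1)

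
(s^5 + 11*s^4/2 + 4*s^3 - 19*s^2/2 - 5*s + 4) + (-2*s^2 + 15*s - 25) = s^5 + 11*s^4/2 + 4*s^3 - 23*s^2/2 + 10*s - 21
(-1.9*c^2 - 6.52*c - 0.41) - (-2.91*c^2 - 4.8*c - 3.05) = 1.01*c^2 - 1.72*c + 2.64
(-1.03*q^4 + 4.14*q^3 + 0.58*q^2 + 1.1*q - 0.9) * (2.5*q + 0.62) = -2.575*q^5 + 9.7114*q^4 + 4.0168*q^3 + 3.1096*q^2 - 1.568*q - 0.558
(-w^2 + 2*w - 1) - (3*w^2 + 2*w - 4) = 3 - 4*w^2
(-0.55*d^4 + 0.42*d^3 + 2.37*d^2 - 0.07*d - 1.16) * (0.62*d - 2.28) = -0.341*d^5 + 1.5144*d^4 + 0.5118*d^3 - 5.447*d^2 - 0.5596*d + 2.6448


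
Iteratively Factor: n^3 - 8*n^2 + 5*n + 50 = (n + 2)*(n^2 - 10*n + 25) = (n - 5)*(n + 2)*(n - 5)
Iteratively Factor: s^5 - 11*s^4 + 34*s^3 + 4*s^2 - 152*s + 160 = (s - 2)*(s^4 - 9*s^3 + 16*s^2 + 36*s - 80) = (s - 4)*(s - 2)*(s^3 - 5*s^2 - 4*s + 20) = (s - 4)*(s - 2)^2*(s^2 - 3*s - 10) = (s - 5)*(s - 4)*(s - 2)^2*(s + 2)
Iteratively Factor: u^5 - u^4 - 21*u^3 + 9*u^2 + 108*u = (u)*(u^4 - u^3 - 21*u^2 + 9*u + 108) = u*(u - 3)*(u^3 + 2*u^2 - 15*u - 36) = u*(u - 3)*(u + 3)*(u^2 - u - 12) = u*(u - 4)*(u - 3)*(u + 3)*(u + 3)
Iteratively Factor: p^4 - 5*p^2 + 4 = (p - 2)*(p^3 + 2*p^2 - p - 2) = (p - 2)*(p + 2)*(p^2 - 1) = (p - 2)*(p + 1)*(p + 2)*(p - 1)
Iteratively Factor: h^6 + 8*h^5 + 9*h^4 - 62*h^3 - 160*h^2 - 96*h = (h + 2)*(h^5 + 6*h^4 - 3*h^3 - 56*h^2 - 48*h) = (h + 2)*(h + 4)*(h^4 + 2*h^3 - 11*h^2 - 12*h) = (h + 2)*(h + 4)^2*(h^3 - 2*h^2 - 3*h) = (h + 1)*(h + 2)*(h + 4)^2*(h^2 - 3*h) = h*(h + 1)*(h + 2)*(h + 4)^2*(h - 3)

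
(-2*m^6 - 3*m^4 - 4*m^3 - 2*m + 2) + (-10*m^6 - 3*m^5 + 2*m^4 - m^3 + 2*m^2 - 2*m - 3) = -12*m^6 - 3*m^5 - m^4 - 5*m^3 + 2*m^2 - 4*m - 1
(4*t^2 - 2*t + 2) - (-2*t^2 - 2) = 6*t^2 - 2*t + 4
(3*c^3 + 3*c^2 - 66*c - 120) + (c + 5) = 3*c^3 + 3*c^2 - 65*c - 115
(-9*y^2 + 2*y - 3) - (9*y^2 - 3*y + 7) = -18*y^2 + 5*y - 10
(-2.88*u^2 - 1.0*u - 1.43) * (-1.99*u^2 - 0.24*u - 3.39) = 5.7312*u^4 + 2.6812*u^3 + 12.8489*u^2 + 3.7332*u + 4.8477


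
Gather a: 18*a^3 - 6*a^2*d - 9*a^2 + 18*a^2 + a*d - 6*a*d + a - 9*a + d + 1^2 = 18*a^3 + a^2*(9 - 6*d) + a*(-5*d - 8) + d + 1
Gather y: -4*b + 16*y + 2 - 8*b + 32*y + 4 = -12*b + 48*y + 6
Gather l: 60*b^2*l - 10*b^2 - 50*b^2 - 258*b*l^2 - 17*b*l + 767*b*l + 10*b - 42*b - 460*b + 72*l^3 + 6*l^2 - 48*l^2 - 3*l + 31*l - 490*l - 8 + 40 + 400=-60*b^2 - 492*b + 72*l^3 + l^2*(-258*b - 42) + l*(60*b^2 + 750*b - 462) + 432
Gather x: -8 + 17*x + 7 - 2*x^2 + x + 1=-2*x^2 + 18*x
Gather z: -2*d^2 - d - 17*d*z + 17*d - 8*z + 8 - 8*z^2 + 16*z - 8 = -2*d^2 + 16*d - 8*z^2 + z*(8 - 17*d)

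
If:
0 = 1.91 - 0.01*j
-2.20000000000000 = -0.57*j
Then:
No Solution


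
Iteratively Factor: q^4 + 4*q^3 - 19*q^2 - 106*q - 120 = (q + 2)*(q^3 + 2*q^2 - 23*q - 60) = (q + 2)*(q + 3)*(q^2 - q - 20) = (q + 2)*(q + 3)*(q + 4)*(q - 5)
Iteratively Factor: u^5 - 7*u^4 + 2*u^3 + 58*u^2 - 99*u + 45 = (u - 3)*(u^4 - 4*u^3 - 10*u^2 + 28*u - 15) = (u - 3)*(u - 1)*(u^3 - 3*u^2 - 13*u + 15) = (u - 5)*(u - 3)*(u - 1)*(u^2 + 2*u - 3) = (u - 5)*(u - 3)*(u - 1)^2*(u + 3)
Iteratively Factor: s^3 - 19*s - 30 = (s + 3)*(s^2 - 3*s - 10) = (s + 2)*(s + 3)*(s - 5)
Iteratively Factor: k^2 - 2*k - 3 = (k + 1)*(k - 3)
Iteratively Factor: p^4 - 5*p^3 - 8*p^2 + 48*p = (p)*(p^3 - 5*p^2 - 8*p + 48) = p*(p - 4)*(p^2 - p - 12) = p*(p - 4)^2*(p + 3)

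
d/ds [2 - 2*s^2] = -4*s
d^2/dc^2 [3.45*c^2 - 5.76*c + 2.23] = 6.90000000000000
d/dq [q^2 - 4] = 2*q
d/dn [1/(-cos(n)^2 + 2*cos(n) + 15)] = 2*(1 - cos(n))*sin(n)/(sin(n)^2 + 2*cos(n) + 14)^2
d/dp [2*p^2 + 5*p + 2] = 4*p + 5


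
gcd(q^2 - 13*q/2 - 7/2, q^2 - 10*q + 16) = 1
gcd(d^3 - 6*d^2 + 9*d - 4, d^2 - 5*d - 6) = 1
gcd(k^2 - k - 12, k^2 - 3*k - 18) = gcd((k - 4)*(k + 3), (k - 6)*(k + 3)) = k + 3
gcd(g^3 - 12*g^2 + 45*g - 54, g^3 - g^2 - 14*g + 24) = g - 3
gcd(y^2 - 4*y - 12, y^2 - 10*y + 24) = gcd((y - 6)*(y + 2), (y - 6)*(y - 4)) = y - 6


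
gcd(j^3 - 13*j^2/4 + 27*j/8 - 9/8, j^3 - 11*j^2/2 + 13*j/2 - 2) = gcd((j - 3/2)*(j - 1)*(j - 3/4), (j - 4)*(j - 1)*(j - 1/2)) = j - 1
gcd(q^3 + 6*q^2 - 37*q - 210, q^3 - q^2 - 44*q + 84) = q^2 + q - 42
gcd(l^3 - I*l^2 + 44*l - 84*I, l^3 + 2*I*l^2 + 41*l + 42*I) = l^2 + I*l + 42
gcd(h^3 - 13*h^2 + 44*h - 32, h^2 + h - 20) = h - 4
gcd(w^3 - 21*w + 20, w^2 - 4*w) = w - 4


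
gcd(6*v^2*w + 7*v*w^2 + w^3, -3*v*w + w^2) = w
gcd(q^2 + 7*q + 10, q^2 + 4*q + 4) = q + 2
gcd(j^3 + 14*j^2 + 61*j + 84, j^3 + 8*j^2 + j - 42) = j^2 + 10*j + 21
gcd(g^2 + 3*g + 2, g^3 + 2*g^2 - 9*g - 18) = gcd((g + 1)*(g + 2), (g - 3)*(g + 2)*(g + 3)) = g + 2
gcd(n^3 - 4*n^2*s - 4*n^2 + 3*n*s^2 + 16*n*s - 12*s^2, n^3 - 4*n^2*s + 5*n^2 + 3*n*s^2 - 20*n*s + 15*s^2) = n^2 - 4*n*s + 3*s^2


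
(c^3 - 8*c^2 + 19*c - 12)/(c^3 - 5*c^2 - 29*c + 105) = (c^2 - 5*c + 4)/(c^2 - 2*c - 35)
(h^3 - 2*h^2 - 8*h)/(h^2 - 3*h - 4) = h*(h + 2)/(h + 1)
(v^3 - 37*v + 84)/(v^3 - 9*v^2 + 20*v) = (v^2 + 4*v - 21)/(v*(v - 5))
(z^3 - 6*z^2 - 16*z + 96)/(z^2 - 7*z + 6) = (z^2 - 16)/(z - 1)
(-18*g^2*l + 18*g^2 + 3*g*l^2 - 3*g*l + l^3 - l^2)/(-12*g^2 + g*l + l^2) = (6*g*l - 6*g + l^2 - l)/(4*g + l)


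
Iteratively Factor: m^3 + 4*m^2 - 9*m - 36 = (m - 3)*(m^2 + 7*m + 12) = (m - 3)*(m + 4)*(m + 3)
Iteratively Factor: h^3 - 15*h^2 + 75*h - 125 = (h - 5)*(h^2 - 10*h + 25) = (h - 5)^2*(h - 5)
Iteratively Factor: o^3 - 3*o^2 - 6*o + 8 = (o - 4)*(o^2 + o - 2) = (o - 4)*(o - 1)*(o + 2)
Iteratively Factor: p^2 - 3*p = (p - 3)*(p)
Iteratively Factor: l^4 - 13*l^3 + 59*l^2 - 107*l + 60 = (l - 5)*(l^3 - 8*l^2 + 19*l - 12) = (l - 5)*(l - 3)*(l^2 - 5*l + 4) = (l - 5)*(l - 3)*(l - 1)*(l - 4)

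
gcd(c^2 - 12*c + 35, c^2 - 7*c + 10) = c - 5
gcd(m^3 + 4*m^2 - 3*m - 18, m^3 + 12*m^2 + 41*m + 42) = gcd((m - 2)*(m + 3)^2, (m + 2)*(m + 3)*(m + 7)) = m + 3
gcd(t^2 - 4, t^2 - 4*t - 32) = 1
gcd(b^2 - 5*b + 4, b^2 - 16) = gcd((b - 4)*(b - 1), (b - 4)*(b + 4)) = b - 4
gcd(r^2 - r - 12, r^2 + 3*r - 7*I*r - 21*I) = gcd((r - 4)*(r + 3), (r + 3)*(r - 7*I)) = r + 3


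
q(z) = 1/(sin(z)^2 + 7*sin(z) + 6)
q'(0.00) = -0.19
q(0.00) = 0.17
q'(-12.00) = -0.07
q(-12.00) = 0.10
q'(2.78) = 0.10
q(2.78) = 0.12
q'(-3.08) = 0.22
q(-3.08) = 0.18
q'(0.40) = -0.09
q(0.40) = 0.11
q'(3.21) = 0.22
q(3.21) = 0.18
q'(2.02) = 0.02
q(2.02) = 0.08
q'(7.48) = -0.02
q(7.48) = 0.07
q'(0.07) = -0.17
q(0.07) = 0.15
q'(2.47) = 0.06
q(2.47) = 0.09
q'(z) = (-2*sin(z)*cos(z) - 7*cos(z))/(sin(z)^2 + 7*sin(z) + 6)^2 = -(2*sin(z) + 7)*cos(z)/(sin(z)^2 + 7*sin(z) + 6)^2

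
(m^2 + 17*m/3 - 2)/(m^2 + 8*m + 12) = (m - 1/3)/(m + 2)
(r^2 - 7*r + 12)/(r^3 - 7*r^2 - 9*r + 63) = (r - 4)/(r^2 - 4*r - 21)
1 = 1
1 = 1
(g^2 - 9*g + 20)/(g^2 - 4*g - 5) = (g - 4)/(g + 1)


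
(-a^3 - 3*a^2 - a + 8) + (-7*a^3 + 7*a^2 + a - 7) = -8*a^3 + 4*a^2 + 1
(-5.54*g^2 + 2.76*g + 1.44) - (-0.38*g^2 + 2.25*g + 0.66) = -5.16*g^2 + 0.51*g + 0.78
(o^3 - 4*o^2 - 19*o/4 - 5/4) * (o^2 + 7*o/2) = o^5 - o^4/2 - 75*o^3/4 - 143*o^2/8 - 35*o/8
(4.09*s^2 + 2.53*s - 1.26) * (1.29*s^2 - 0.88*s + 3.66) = 5.2761*s^4 - 0.3355*s^3 + 11.1176*s^2 + 10.3686*s - 4.6116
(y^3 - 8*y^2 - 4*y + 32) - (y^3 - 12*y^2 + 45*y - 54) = 4*y^2 - 49*y + 86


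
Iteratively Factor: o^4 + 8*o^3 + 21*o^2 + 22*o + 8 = (o + 1)*(o^3 + 7*o^2 + 14*o + 8) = (o + 1)*(o + 2)*(o^2 + 5*o + 4) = (o + 1)*(o + 2)*(o + 4)*(o + 1)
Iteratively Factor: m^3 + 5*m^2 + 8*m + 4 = (m + 2)*(m^2 + 3*m + 2) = (m + 1)*(m + 2)*(m + 2)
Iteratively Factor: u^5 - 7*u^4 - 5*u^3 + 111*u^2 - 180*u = (u - 3)*(u^4 - 4*u^3 - 17*u^2 + 60*u) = (u - 5)*(u - 3)*(u^3 + u^2 - 12*u) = (u - 5)*(u - 3)^2*(u^2 + 4*u) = u*(u - 5)*(u - 3)^2*(u + 4)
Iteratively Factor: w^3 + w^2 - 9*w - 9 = (w + 3)*(w^2 - 2*w - 3) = (w + 1)*(w + 3)*(w - 3)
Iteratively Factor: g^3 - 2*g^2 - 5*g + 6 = (g - 1)*(g^2 - g - 6) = (g - 3)*(g - 1)*(g + 2)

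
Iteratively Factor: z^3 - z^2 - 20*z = (z + 4)*(z^2 - 5*z) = (z - 5)*(z + 4)*(z)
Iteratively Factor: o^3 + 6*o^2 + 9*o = (o + 3)*(o^2 + 3*o) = (o + 3)^2*(o)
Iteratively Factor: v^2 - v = (v - 1)*(v)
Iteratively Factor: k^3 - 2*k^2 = (k)*(k^2 - 2*k) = k^2*(k - 2)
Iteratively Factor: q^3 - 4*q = (q + 2)*(q^2 - 2*q) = (q - 2)*(q + 2)*(q)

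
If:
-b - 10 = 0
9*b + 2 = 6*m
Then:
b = -10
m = -44/3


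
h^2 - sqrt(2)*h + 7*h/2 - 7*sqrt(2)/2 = (h + 7/2)*(h - sqrt(2))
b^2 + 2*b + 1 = (b + 1)^2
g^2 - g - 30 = (g - 6)*(g + 5)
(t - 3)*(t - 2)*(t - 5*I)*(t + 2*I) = t^4 - 5*t^3 - 3*I*t^3 + 16*t^2 + 15*I*t^2 - 50*t - 18*I*t + 60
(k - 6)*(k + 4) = k^2 - 2*k - 24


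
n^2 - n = n*(n - 1)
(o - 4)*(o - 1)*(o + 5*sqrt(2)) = o^3 - 5*o^2 + 5*sqrt(2)*o^2 - 25*sqrt(2)*o + 4*o + 20*sqrt(2)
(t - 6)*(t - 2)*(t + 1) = t^3 - 7*t^2 + 4*t + 12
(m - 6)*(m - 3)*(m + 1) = m^3 - 8*m^2 + 9*m + 18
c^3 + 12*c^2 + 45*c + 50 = (c + 2)*(c + 5)^2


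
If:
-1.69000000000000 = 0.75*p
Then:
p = -2.25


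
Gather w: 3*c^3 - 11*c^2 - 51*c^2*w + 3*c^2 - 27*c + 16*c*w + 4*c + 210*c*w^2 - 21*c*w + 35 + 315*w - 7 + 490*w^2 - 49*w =3*c^3 - 8*c^2 - 23*c + w^2*(210*c + 490) + w*(-51*c^2 - 5*c + 266) + 28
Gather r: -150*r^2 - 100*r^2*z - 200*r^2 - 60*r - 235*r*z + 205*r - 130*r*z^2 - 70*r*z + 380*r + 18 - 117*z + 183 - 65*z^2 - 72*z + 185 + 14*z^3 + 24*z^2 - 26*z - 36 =r^2*(-100*z - 350) + r*(-130*z^2 - 305*z + 525) + 14*z^3 - 41*z^2 - 215*z + 350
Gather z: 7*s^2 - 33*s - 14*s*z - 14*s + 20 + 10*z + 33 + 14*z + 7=7*s^2 - 47*s + z*(24 - 14*s) + 60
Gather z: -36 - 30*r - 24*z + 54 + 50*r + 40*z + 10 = 20*r + 16*z + 28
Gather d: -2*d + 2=2 - 2*d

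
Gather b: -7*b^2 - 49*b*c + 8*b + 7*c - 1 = -7*b^2 + b*(8 - 49*c) + 7*c - 1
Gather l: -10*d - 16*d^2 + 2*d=-16*d^2 - 8*d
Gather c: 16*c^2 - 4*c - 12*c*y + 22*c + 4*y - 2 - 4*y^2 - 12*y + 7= 16*c^2 + c*(18 - 12*y) - 4*y^2 - 8*y + 5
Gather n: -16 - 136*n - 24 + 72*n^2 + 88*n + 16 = 72*n^2 - 48*n - 24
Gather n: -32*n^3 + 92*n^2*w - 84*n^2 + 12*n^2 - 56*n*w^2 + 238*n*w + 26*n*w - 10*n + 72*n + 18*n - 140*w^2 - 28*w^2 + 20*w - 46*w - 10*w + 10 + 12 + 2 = -32*n^3 + n^2*(92*w - 72) + n*(-56*w^2 + 264*w + 80) - 168*w^2 - 36*w + 24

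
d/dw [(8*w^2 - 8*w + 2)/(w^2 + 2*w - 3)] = 4*(6*w^2 - 13*w + 5)/(w^4 + 4*w^3 - 2*w^2 - 12*w + 9)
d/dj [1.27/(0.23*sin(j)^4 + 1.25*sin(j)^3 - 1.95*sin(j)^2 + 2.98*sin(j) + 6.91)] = (-1.1684*sin(j)^3 - 4.7625*sin(j)^2 + 4.953*sin(j) - 3.7846)*cos(j)/(0.23*sin(j)^4 + 1.25*sin(j)^3 - 1.95*sin(j)^2 + 2.98*sin(j) + 6.91)^2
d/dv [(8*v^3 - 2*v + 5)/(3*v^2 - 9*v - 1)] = (24*v^4 - 144*v^3 - 18*v^2 - 30*v + 47)/(9*v^4 - 54*v^3 + 75*v^2 + 18*v + 1)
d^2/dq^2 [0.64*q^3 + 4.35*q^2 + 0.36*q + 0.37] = 3.84*q + 8.7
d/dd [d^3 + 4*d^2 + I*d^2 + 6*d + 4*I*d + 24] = 3*d^2 + 2*d*(4 + I) + 6 + 4*I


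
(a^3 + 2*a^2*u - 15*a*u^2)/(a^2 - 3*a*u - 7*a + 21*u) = a*(a + 5*u)/(a - 7)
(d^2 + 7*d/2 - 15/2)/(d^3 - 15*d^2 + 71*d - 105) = (2*d^2 + 7*d - 15)/(2*(d^3 - 15*d^2 + 71*d - 105))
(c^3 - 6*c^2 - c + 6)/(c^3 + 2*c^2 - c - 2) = (c - 6)/(c + 2)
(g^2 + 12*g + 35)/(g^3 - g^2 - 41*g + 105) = (g + 5)/(g^2 - 8*g + 15)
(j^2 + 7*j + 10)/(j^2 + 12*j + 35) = (j + 2)/(j + 7)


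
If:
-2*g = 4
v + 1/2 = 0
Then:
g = -2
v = -1/2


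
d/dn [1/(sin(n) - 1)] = -cos(n)/(sin(n) - 1)^2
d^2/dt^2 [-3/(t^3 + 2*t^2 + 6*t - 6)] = 6*((3*t + 2)*(t^3 + 2*t^2 + 6*t - 6) - (3*t^2 + 4*t + 6)^2)/(t^3 + 2*t^2 + 6*t - 6)^3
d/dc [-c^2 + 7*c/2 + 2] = 7/2 - 2*c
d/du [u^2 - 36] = 2*u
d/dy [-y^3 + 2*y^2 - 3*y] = -3*y^2 + 4*y - 3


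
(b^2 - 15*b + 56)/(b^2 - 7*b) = (b - 8)/b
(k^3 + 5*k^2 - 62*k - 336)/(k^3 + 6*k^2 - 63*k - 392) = (k + 6)/(k + 7)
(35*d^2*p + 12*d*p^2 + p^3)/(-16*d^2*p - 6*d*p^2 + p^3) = (35*d^2 + 12*d*p + p^2)/(-16*d^2 - 6*d*p + p^2)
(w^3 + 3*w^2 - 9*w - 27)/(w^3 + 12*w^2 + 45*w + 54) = (w - 3)/(w + 6)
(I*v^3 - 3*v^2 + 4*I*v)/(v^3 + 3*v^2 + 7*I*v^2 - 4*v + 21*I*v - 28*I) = v*(I*v^2 - 3*v + 4*I)/(v^3 + v^2*(3 + 7*I) + v*(-4 + 21*I) - 28*I)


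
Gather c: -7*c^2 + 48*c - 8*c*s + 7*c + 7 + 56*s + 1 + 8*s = -7*c^2 + c*(55 - 8*s) + 64*s + 8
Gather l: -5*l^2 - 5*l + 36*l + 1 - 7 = -5*l^2 + 31*l - 6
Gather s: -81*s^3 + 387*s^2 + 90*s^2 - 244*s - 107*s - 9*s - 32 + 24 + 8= -81*s^3 + 477*s^2 - 360*s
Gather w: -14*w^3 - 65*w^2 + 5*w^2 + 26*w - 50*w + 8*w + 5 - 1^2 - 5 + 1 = -14*w^3 - 60*w^2 - 16*w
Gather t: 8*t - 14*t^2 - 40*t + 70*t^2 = 56*t^2 - 32*t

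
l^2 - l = l*(l - 1)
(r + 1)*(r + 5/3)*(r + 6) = r^3 + 26*r^2/3 + 53*r/3 + 10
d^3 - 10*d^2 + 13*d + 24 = (d - 8)*(d - 3)*(d + 1)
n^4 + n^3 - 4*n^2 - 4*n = n*(n - 2)*(n + 1)*(n + 2)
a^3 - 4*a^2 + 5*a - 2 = (a - 2)*(a - 1)^2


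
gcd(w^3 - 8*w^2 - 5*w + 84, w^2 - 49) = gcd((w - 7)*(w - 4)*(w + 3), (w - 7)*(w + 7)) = w - 7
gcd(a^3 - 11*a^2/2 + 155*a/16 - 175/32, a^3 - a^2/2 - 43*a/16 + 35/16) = a - 5/4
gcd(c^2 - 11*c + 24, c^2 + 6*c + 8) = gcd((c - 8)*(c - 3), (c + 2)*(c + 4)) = 1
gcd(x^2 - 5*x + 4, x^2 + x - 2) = x - 1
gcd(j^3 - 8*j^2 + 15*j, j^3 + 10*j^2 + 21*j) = j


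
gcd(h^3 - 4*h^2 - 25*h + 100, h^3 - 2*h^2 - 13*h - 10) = h - 5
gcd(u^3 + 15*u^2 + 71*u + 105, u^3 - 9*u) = u + 3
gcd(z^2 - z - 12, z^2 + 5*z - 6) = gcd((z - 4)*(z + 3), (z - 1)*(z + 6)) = 1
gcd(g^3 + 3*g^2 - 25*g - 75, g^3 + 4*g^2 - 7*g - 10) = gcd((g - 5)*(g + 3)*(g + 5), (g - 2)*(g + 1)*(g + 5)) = g + 5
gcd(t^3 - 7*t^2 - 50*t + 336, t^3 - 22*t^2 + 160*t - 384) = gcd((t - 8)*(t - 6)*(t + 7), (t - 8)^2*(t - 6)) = t^2 - 14*t + 48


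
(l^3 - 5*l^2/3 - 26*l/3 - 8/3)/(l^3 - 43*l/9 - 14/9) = 3*(l - 4)/(3*l - 7)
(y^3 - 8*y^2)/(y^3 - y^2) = (y - 8)/(y - 1)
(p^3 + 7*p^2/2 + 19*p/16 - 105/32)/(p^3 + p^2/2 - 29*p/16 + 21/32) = (2*p + 5)/(2*p - 1)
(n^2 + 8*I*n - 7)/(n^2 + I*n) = (n + 7*I)/n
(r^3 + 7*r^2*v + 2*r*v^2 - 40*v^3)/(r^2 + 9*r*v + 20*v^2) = r - 2*v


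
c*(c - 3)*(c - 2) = c^3 - 5*c^2 + 6*c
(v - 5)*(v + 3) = v^2 - 2*v - 15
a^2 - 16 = (a - 4)*(a + 4)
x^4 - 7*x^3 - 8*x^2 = x^2*(x - 8)*(x + 1)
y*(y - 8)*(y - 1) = y^3 - 9*y^2 + 8*y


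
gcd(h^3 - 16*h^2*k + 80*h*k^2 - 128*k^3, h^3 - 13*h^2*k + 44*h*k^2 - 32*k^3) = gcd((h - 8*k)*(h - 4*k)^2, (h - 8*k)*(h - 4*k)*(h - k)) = h^2 - 12*h*k + 32*k^2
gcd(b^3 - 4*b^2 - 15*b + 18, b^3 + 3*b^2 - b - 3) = b^2 + 2*b - 3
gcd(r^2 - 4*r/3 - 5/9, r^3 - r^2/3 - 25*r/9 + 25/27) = r - 5/3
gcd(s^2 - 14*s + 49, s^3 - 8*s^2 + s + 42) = s - 7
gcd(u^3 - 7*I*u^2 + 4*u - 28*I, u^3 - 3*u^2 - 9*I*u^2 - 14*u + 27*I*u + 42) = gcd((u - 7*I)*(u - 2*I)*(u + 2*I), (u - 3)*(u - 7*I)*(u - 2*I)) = u^2 - 9*I*u - 14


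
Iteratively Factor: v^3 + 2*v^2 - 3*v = (v - 1)*(v^2 + 3*v) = (v - 1)*(v + 3)*(v)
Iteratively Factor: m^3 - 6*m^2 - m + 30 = (m - 3)*(m^2 - 3*m - 10) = (m - 3)*(m + 2)*(m - 5)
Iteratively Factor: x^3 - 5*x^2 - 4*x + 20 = (x - 5)*(x^2 - 4) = (x - 5)*(x + 2)*(x - 2)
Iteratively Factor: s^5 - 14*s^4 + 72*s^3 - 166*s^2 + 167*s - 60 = (s - 1)*(s^4 - 13*s^3 + 59*s^2 - 107*s + 60) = (s - 3)*(s - 1)*(s^3 - 10*s^2 + 29*s - 20) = (s - 4)*(s - 3)*(s - 1)*(s^2 - 6*s + 5) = (s - 5)*(s - 4)*(s - 3)*(s - 1)*(s - 1)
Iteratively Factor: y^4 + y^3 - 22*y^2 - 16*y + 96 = (y - 4)*(y^3 + 5*y^2 - 2*y - 24) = (y - 4)*(y - 2)*(y^2 + 7*y + 12) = (y - 4)*(y - 2)*(y + 3)*(y + 4)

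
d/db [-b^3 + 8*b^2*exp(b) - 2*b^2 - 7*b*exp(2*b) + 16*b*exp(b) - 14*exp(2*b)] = 8*b^2*exp(b) - 3*b^2 - 14*b*exp(2*b) + 32*b*exp(b) - 4*b - 35*exp(2*b) + 16*exp(b)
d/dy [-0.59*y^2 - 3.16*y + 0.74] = -1.18*y - 3.16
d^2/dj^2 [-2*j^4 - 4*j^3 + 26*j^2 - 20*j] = -24*j^2 - 24*j + 52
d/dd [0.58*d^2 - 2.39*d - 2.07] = 1.16*d - 2.39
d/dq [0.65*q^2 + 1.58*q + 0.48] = 1.3*q + 1.58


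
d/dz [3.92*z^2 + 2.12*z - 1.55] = 7.84*z + 2.12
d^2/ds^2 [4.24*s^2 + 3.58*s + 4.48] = 8.48000000000000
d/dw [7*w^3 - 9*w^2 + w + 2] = 21*w^2 - 18*w + 1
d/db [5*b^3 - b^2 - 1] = b*(15*b - 2)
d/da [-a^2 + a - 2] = 1 - 2*a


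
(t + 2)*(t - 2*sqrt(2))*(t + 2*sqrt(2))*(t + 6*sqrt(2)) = t^4 + 2*t^3 + 6*sqrt(2)*t^3 - 8*t^2 + 12*sqrt(2)*t^2 - 48*sqrt(2)*t - 16*t - 96*sqrt(2)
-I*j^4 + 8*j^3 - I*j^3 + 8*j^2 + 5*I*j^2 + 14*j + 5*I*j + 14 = (j - I)*(j + 2*I)*(j + 7*I)*(-I*j - I)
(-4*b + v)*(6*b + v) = -24*b^2 + 2*b*v + v^2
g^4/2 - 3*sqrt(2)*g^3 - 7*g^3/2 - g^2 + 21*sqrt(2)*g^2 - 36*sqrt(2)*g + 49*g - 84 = (g/2 + sqrt(2)/2)*(g - 4)*(g - 3)*(g - 7*sqrt(2))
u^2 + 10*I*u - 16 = (u + 2*I)*(u + 8*I)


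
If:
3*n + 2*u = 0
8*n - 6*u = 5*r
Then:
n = -2*u/3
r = -34*u/15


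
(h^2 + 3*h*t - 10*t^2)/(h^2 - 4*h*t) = (h^2 + 3*h*t - 10*t^2)/(h*(h - 4*t))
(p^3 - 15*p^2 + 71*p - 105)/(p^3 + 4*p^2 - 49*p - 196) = (p^2 - 8*p + 15)/(p^2 + 11*p + 28)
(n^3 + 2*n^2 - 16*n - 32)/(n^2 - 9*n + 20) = (n^2 + 6*n + 8)/(n - 5)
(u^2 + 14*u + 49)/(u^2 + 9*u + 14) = (u + 7)/(u + 2)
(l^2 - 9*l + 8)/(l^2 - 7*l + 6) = (l - 8)/(l - 6)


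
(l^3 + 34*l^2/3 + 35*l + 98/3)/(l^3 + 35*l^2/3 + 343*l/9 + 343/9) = 3*(l + 2)/(3*l + 7)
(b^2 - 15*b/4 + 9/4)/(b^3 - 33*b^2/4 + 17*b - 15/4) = (4*b - 3)/(4*b^2 - 21*b + 5)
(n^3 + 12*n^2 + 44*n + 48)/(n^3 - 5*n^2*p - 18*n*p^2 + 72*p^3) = (n^3 + 12*n^2 + 44*n + 48)/(n^3 - 5*n^2*p - 18*n*p^2 + 72*p^3)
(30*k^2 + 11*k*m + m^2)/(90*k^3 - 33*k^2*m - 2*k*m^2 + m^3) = (5*k + m)/(15*k^2 - 8*k*m + m^2)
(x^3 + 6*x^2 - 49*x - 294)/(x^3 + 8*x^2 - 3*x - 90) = (x^2 - 49)/(x^2 + 2*x - 15)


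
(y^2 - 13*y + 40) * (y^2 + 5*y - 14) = y^4 - 8*y^3 - 39*y^2 + 382*y - 560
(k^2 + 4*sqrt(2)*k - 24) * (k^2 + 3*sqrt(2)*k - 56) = k^4 + 7*sqrt(2)*k^3 - 56*k^2 - 296*sqrt(2)*k + 1344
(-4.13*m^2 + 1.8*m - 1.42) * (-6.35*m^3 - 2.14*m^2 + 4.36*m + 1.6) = 26.2255*m^5 - 2.5918*m^4 - 12.8418*m^3 + 4.2788*m^2 - 3.3112*m - 2.272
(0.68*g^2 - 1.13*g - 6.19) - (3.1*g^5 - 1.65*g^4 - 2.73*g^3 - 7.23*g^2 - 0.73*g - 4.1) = -3.1*g^5 + 1.65*g^4 + 2.73*g^3 + 7.91*g^2 - 0.4*g - 2.09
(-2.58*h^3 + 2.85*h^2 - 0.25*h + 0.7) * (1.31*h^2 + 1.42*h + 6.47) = -3.3798*h^5 + 0.0699000000000005*h^4 - 12.9731*h^3 + 19.0015*h^2 - 0.6235*h + 4.529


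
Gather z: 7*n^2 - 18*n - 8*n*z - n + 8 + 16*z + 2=7*n^2 - 19*n + z*(16 - 8*n) + 10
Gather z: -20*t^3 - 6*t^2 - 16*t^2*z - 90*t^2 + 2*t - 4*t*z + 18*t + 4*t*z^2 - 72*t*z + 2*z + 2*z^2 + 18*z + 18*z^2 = -20*t^3 - 96*t^2 + 20*t + z^2*(4*t + 20) + z*(-16*t^2 - 76*t + 20)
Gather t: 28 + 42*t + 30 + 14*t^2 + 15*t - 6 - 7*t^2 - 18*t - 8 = 7*t^2 + 39*t + 44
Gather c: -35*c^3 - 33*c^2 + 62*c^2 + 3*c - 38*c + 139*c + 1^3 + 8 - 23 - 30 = -35*c^3 + 29*c^2 + 104*c - 44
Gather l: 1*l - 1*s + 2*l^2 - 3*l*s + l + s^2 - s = 2*l^2 + l*(2 - 3*s) + s^2 - 2*s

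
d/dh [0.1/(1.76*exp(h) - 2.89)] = -0.176*exp(h)/(1.76*exp(h) - 2.89)^2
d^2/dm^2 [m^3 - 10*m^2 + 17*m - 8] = 6*m - 20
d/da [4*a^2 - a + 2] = 8*a - 1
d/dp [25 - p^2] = -2*p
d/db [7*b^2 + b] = 14*b + 1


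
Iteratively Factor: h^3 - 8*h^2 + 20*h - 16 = (h - 4)*(h^2 - 4*h + 4) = (h - 4)*(h - 2)*(h - 2)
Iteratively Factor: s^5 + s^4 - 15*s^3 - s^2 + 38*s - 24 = (s - 1)*(s^4 + 2*s^3 - 13*s^2 - 14*s + 24) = (s - 3)*(s - 1)*(s^3 + 5*s^2 + 2*s - 8) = (s - 3)*(s - 1)*(s + 4)*(s^2 + s - 2) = (s - 3)*(s - 1)^2*(s + 4)*(s + 2)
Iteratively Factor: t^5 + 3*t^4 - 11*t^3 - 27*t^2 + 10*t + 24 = (t - 1)*(t^4 + 4*t^3 - 7*t^2 - 34*t - 24) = (t - 1)*(t + 2)*(t^3 + 2*t^2 - 11*t - 12) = (t - 1)*(t + 2)*(t + 4)*(t^2 - 2*t - 3) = (t - 1)*(t + 1)*(t + 2)*(t + 4)*(t - 3)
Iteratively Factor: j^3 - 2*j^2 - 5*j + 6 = (j - 1)*(j^2 - j - 6) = (j - 1)*(j + 2)*(j - 3)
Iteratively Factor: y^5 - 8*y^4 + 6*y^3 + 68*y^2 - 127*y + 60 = (y - 4)*(y^4 - 4*y^3 - 10*y^2 + 28*y - 15) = (y - 4)*(y + 3)*(y^3 - 7*y^2 + 11*y - 5) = (y - 5)*(y - 4)*(y + 3)*(y^2 - 2*y + 1) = (y - 5)*(y - 4)*(y - 1)*(y + 3)*(y - 1)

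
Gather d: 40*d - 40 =40*d - 40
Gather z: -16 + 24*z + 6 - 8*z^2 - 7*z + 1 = -8*z^2 + 17*z - 9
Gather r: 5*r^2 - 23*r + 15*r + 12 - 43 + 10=5*r^2 - 8*r - 21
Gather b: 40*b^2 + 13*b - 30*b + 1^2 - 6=40*b^2 - 17*b - 5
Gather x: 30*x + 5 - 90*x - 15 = -60*x - 10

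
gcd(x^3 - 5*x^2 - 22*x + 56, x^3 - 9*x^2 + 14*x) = x^2 - 9*x + 14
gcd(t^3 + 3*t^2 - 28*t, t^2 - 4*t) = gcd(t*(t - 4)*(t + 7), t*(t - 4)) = t^2 - 4*t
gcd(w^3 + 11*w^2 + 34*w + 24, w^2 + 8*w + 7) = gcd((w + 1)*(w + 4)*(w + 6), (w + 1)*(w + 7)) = w + 1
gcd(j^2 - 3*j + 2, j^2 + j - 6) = j - 2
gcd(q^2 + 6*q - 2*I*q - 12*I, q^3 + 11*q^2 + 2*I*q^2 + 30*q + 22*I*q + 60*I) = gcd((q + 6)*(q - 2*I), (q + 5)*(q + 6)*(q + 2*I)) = q + 6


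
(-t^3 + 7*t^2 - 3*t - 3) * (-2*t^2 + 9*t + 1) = 2*t^5 - 23*t^4 + 68*t^3 - 14*t^2 - 30*t - 3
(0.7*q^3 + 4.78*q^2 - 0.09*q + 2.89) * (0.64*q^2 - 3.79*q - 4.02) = 0.448*q^5 + 0.4062*q^4 - 20.9878*q^3 - 17.0249*q^2 - 10.5913*q - 11.6178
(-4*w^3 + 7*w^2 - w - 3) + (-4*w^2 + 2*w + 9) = -4*w^3 + 3*w^2 + w + 6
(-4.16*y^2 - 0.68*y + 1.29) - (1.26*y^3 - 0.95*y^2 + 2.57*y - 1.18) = -1.26*y^3 - 3.21*y^2 - 3.25*y + 2.47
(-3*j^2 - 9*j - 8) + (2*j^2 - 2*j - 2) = -j^2 - 11*j - 10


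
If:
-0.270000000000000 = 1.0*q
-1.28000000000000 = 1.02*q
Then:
No Solution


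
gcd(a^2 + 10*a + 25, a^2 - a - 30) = a + 5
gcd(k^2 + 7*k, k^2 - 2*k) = k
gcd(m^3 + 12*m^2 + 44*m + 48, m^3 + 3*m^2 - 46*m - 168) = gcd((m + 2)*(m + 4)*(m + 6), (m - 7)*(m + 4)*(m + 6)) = m^2 + 10*m + 24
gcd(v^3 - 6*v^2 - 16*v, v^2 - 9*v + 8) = v - 8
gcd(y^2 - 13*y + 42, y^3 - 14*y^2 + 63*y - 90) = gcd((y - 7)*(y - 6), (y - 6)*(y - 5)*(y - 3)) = y - 6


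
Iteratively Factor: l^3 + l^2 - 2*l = (l)*(l^2 + l - 2) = l*(l + 2)*(l - 1)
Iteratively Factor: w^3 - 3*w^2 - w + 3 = (w + 1)*(w^2 - 4*w + 3) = (w - 1)*(w + 1)*(w - 3)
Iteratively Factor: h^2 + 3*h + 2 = (h + 1)*(h + 2)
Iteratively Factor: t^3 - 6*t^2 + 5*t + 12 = (t - 4)*(t^2 - 2*t - 3) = (t - 4)*(t - 3)*(t + 1)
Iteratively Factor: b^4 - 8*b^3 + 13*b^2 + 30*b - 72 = (b - 3)*(b^3 - 5*b^2 - 2*b + 24) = (b - 4)*(b - 3)*(b^2 - b - 6) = (b - 4)*(b - 3)^2*(b + 2)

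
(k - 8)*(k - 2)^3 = k^4 - 14*k^3 + 60*k^2 - 104*k + 64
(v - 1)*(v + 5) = v^2 + 4*v - 5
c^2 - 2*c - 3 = (c - 3)*(c + 1)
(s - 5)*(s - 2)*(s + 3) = s^3 - 4*s^2 - 11*s + 30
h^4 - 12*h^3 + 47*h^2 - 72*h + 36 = (h - 6)*(h - 3)*(h - 2)*(h - 1)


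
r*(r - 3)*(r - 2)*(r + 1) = r^4 - 4*r^3 + r^2 + 6*r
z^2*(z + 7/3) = z^3 + 7*z^2/3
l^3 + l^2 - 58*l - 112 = (l - 8)*(l + 2)*(l + 7)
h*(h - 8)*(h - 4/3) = h^3 - 28*h^2/3 + 32*h/3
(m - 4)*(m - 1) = m^2 - 5*m + 4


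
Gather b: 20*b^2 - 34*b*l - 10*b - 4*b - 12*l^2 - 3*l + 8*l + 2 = 20*b^2 + b*(-34*l - 14) - 12*l^2 + 5*l + 2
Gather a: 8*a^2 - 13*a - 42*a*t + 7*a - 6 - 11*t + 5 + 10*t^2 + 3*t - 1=8*a^2 + a*(-42*t - 6) + 10*t^2 - 8*t - 2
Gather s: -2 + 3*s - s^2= -s^2 + 3*s - 2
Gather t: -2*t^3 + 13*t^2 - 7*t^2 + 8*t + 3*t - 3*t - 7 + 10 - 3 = -2*t^3 + 6*t^2 + 8*t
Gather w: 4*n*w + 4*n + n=4*n*w + 5*n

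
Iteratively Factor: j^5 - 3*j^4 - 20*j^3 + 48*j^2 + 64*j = (j - 4)*(j^4 + j^3 - 16*j^2 - 16*j) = (j - 4)^2*(j^3 + 5*j^2 + 4*j) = (j - 4)^2*(j + 1)*(j^2 + 4*j) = j*(j - 4)^2*(j + 1)*(j + 4)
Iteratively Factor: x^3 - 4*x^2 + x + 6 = (x - 3)*(x^2 - x - 2) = (x - 3)*(x + 1)*(x - 2)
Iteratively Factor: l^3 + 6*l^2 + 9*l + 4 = (l + 1)*(l^2 + 5*l + 4) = (l + 1)*(l + 4)*(l + 1)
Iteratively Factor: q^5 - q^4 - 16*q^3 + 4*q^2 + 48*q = (q - 4)*(q^4 + 3*q^3 - 4*q^2 - 12*q) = q*(q - 4)*(q^3 + 3*q^2 - 4*q - 12) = q*(q - 4)*(q + 2)*(q^2 + q - 6) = q*(q - 4)*(q + 2)*(q + 3)*(q - 2)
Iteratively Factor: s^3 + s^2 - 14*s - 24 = (s + 3)*(s^2 - 2*s - 8) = (s + 2)*(s + 3)*(s - 4)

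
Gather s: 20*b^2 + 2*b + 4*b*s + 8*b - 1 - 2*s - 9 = 20*b^2 + 10*b + s*(4*b - 2) - 10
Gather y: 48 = 48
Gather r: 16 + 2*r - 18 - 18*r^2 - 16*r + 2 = -18*r^2 - 14*r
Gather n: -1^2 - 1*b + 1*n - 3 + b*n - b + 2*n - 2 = -2*b + n*(b + 3) - 6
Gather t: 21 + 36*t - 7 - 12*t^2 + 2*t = -12*t^2 + 38*t + 14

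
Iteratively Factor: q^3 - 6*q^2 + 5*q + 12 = (q - 3)*(q^2 - 3*q - 4) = (q - 4)*(q - 3)*(q + 1)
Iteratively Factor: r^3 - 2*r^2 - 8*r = (r - 4)*(r^2 + 2*r) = r*(r - 4)*(r + 2)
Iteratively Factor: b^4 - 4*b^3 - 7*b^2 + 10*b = (b - 1)*(b^3 - 3*b^2 - 10*b) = (b - 1)*(b + 2)*(b^2 - 5*b) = b*(b - 1)*(b + 2)*(b - 5)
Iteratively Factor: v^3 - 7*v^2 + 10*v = (v - 2)*(v^2 - 5*v) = v*(v - 2)*(v - 5)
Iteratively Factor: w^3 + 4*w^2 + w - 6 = (w + 3)*(w^2 + w - 2) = (w - 1)*(w + 3)*(w + 2)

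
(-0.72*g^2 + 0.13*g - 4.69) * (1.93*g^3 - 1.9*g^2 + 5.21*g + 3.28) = -1.3896*g^5 + 1.6189*g^4 - 13.0499*g^3 + 7.2267*g^2 - 24.0085*g - 15.3832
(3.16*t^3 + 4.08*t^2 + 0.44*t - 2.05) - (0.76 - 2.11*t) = 3.16*t^3 + 4.08*t^2 + 2.55*t - 2.81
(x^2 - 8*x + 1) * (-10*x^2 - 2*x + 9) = -10*x^4 + 78*x^3 + 15*x^2 - 74*x + 9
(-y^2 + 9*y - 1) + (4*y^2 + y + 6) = 3*y^2 + 10*y + 5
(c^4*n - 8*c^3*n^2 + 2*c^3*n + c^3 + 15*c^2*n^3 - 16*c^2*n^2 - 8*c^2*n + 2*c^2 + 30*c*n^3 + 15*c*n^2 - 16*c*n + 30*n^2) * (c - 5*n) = c^5*n - 13*c^4*n^2 + 2*c^4*n + c^4 + 55*c^3*n^3 - 26*c^3*n^2 - 13*c^3*n + 2*c^3 - 75*c^2*n^4 + 110*c^2*n^3 + 55*c^2*n^2 - 26*c^2*n - 150*c*n^4 - 75*c*n^3 + 110*c*n^2 - 150*n^3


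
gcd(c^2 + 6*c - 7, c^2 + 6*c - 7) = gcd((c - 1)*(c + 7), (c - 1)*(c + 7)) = c^2 + 6*c - 7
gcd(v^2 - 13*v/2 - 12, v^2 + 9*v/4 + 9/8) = v + 3/2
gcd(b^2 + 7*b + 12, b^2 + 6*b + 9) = b + 3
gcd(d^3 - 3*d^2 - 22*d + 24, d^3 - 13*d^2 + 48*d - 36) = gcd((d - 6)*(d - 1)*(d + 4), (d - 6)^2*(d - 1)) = d^2 - 7*d + 6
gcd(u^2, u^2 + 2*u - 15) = 1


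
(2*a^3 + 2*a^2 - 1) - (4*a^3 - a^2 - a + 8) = -2*a^3 + 3*a^2 + a - 9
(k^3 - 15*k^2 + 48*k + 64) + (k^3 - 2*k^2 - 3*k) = 2*k^3 - 17*k^2 + 45*k + 64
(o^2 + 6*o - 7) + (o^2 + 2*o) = 2*o^2 + 8*o - 7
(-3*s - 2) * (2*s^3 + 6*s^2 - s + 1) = -6*s^4 - 22*s^3 - 9*s^2 - s - 2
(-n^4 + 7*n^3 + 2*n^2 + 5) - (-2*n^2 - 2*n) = -n^4 + 7*n^3 + 4*n^2 + 2*n + 5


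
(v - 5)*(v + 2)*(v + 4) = v^3 + v^2 - 22*v - 40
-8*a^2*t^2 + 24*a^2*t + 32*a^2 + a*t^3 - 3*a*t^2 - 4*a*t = (-8*a + t)*(t - 4)*(a*t + a)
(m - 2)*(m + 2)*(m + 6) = m^3 + 6*m^2 - 4*m - 24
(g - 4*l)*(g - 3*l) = g^2 - 7*g*l + 12*l^2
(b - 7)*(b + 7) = b^2 - 49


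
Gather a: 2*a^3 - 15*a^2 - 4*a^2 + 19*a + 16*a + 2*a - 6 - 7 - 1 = 2*a^3 - 19*a^2 + 37*a - 14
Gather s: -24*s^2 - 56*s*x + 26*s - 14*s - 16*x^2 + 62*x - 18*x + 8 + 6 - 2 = -24*s^2 + s*(12 - 56*x) - 16*x^2 + 44*x + 12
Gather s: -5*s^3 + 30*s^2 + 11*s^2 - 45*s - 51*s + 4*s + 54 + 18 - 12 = -5*s^3 + 41*s^2 - 92*s + 60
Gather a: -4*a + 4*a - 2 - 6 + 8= 0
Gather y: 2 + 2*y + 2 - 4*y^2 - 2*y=4 - 4*y^2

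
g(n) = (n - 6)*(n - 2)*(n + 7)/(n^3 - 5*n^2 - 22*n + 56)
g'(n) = (n - 6)*(n - 2)*(n + 7)*(-3*n^2 + 10*n + 22)/(n^3 - 5*n^2 - 22*n + 56)^2 + (n - 6)*(n - 2)/(n^3 - 5*n^2 - 22*n + 56) + (n - 6)*(n + 7)/(n^3 - 5*n^2 - 22*n + 56) + (n - 2)*(n + 7)/(n^3 - 5*n^2 - 22*n + 56) = 2*(-2*n^2 + 14*n - 77)/(n^4 - 6*n^3 - 47*n^2 + 168*n + 784)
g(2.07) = 1.19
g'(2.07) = -0.13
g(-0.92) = 1.72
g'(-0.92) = -0.31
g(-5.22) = -1.34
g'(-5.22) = -1.84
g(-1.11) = 1.79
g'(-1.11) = -0.35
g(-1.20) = 1.82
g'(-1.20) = -0.37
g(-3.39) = 5.35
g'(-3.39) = -7.34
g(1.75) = 1.23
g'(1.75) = -0.13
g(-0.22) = 1.55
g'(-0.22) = -0.22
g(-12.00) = 0.59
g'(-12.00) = -0.05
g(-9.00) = 0.38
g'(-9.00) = -0.11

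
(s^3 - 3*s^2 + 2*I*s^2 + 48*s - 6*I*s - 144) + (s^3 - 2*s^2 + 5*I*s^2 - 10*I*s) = 2*s^3 - 5*s^2 + 7*I*s^2 + 48*s - 16*I*s - 144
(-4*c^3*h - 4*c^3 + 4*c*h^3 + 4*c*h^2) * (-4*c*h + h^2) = 16*c^4*h^2 + 16*c^4*h - 4*c^3*h^3 - 4*c^3*h^2 - 16*c^2*h^4 - 16*c^2*h^3 + 4*c*h^5 + 4*c*h^4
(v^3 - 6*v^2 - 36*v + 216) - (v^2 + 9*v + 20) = v^3 - 7*v^2 - 45*v + 196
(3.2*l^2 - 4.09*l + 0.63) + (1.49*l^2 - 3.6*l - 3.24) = 4.69*l^2 - 7.69*l - 2.61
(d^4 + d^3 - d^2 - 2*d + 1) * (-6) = -6*d^4 - 6*d^3 + 6*d^2 + 12*d - 6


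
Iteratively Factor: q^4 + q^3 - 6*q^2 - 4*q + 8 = (q - 2)*(q^3 + 3*q^2 - 4) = (q - 2)*(q + 2)*(q^2 + q - 2) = (q - 2)*(q - 1)*(q + 2)*(q + 2)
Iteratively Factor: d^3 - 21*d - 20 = (d + 4)*(d^2 - 4*d - 5) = (d - 5)*(d + 4)*(d + 1)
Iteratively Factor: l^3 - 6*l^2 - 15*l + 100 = (l + 4)*(l^2 - 10*l + 25) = (l - 5)*(l + 4)*(l - 5)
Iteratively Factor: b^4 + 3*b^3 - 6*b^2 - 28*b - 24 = (b - 3)*(b^3 + 6*b^2 + 12*b + 8) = (b - 3)*(b + 2)*(b^2 + 4*b + 4) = (b - 3)*(b + 2)^2*(b + 2)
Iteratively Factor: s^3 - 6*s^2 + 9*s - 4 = (s - 4)*(s^2 - 2*s + 1) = (s - 4)*(s - 1)*(s - 1)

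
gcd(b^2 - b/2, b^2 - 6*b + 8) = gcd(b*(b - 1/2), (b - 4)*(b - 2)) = 1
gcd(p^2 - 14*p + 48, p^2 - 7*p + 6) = p - 6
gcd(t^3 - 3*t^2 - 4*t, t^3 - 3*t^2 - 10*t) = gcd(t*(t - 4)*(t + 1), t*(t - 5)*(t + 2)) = t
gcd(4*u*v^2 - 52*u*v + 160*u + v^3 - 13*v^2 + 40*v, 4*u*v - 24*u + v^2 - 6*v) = 4*u + v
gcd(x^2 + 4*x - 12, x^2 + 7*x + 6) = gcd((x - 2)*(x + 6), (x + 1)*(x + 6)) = x + 6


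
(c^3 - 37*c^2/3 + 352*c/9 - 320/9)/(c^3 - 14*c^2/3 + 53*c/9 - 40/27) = 3*(c - 8)/(3*c - 1)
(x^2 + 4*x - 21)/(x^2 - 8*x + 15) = (x + 7)/(x - 5)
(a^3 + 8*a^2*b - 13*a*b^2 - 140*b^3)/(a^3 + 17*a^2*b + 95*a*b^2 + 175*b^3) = (a - 4*b)/(a + 5*b)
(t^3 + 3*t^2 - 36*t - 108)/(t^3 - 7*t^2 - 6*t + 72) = (t + 6)/(t - 4)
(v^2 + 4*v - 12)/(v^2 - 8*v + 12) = (v + 6)/(v - 6)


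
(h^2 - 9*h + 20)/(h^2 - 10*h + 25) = (h - 4)/(h - 5)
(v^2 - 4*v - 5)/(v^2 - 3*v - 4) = (v - 5)/(v - 4)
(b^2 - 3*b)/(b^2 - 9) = b/(b + 3)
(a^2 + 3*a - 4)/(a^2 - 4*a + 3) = (a + 4)/(a - 3)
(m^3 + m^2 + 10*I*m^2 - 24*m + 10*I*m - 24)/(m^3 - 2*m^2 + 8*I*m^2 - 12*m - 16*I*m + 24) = (m^2 + m*(1 + 4*I) + 4*I)/(m^2 + 2*m*(-1 + I) - 4*I)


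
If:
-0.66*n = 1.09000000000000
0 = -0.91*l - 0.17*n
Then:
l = 0.31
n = -1.65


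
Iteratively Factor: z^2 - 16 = (z - 4)*(z + 4)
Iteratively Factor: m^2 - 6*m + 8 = (m - 4)*(m - 2)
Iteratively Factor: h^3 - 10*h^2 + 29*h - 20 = (h - 4)*(h^2 - 6*h + 5) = (h - 4)*(h - 1)*(h - 5)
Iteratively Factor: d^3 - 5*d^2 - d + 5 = (d - 5)*(d^2 - 1) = (d - 5)*(d + 1)*(d - 1)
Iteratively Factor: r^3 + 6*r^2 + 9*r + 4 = (r + 1)*(r^2 + 5*r + 4) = (r + 1)*(r + 4)*(r + 1)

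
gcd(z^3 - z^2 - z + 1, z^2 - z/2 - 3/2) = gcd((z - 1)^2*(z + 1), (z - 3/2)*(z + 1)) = z + 1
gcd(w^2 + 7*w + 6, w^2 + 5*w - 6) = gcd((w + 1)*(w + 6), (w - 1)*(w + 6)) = w + 6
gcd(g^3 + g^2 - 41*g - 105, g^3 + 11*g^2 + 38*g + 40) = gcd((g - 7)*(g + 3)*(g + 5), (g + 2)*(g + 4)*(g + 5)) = g + 5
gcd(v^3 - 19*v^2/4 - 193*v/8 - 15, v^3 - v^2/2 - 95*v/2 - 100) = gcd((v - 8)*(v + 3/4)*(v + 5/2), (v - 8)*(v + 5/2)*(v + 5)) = v^2 - 11*v/2 - 20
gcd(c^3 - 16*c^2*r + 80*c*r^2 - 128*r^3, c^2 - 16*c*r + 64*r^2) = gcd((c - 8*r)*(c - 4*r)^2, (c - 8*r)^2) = -c + 8*r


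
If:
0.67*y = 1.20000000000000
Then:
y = 1.79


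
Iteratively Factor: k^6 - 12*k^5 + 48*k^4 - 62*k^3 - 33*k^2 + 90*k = (k - 2)*(k^5 - 10*k^4 + 28*k^3 - 6*k^2 - 45*k) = k*(k - 2)*(k^4 - 10*k^3 + 28*k^2 - 6*k - 45) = k*(k - 3)*(k - 2)*(k^3 - 7*k^2 + 7*k + 15) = k*(k - 5)*(k - 3)*(k - 2)*(k^2 - 2*k - 3) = k*(k - 5)*(k - 3)*(k - 2)*(k + 1)*(k - 3)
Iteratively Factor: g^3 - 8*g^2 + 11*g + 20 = (g + 1)*(g^2 - 9*g + 20) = (g - 4)*(g + 1)*(g - 5)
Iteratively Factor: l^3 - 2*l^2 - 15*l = (l - 5)*(l^2 + 3*l) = l*(l - 5)*(l + 3)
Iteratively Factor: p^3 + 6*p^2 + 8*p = (p + 4)*(p^2 + 2*p) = (p + 2)*(p + 4)*(p)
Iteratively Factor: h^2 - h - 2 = (h - 2)*(h + 1)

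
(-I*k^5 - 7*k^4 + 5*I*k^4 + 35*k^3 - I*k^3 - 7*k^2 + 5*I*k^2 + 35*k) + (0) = -I*k^5 - 7*k^4 + 5*I*k^4 + 35*k^3 - I*k^3 - 7*k^2 + 5*I*k^2 + 35*k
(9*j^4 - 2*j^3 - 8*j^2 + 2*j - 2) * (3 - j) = -9*j^5 + 29*j^4 + 2*j^3 - 26*j^2 + 8*j - 6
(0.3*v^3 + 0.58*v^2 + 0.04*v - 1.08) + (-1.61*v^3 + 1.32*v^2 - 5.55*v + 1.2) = -1.31*v^3 + 1.9*v^2 - 5.51*v + 0.12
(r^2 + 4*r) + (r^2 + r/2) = 2*r^2 + 9*r/2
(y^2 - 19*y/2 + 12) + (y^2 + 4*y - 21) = 2*y^2 - 11*y/2 - 9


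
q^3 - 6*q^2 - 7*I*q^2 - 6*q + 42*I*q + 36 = (q - 6)*(q - 6*I)*(q - I)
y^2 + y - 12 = (y - 3)*(y + 4)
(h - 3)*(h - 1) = h^2 - 4*h + 3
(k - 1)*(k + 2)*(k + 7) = k^3 + 8*k^2 + 5*k - 14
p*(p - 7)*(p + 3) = p^3 - 4*p^2 - 21*p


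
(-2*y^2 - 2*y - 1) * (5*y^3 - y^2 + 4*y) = -10*y^5 - 8*y^4 - 11*y^3 - 7*y^2 - 4*y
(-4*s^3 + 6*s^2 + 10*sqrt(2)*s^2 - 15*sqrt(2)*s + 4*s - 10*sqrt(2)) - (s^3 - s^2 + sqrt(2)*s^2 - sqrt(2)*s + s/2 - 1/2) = -5*s^3 + 7*s^2 + 9*sqrt(2)*s^2 - 14*sqrt(2)*s + 7*s/2 - 10*sqrt(2) + 1/2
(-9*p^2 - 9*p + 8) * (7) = -63*p^2 - 63*p + 56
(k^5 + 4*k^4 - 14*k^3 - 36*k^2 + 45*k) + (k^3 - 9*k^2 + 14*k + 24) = k^5 + 4*k^4 - 13*k^3 - 45*k^2 + 59*k + 24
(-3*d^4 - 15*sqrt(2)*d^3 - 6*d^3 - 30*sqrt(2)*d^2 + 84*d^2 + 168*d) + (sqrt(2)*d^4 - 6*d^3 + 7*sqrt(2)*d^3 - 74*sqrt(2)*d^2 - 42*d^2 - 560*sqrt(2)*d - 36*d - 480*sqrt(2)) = -3*d^4 + sqrt(2)*d^4 - 12*d^3 - 8*sqrt(2)*d^3 - 104*sqrt(2)*d^2 + 42*d^2 - 560*sqrt(2)*d + 132*d - 480*sqrt(2)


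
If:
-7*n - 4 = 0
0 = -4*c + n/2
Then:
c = -1/14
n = -4/7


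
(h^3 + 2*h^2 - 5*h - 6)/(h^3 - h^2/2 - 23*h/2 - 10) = 2*(h^2 + h - 6)/(2*h^2 - 3*h - 20)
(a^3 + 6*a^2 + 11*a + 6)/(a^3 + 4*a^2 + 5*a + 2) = (a + 3)/(a + 1)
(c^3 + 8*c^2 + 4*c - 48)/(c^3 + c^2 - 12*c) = (c^2 + 4*c - 12)/(c*(c - 3))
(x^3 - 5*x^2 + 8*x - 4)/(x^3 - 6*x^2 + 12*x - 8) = (x - 1)/(x - 2)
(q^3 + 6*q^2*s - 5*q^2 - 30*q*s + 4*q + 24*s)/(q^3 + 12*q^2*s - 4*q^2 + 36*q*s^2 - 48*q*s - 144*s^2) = (q - 1)/(q + 6*s)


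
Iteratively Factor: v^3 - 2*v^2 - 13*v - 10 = (v + 1)*(v^2 - 3*v - 10) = (v - 5)*(v + 1)*(v + 2)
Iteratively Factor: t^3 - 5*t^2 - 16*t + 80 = (t + 4)*(t^2 - 9*t + 20) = (t - 5)*(t + 4)*(t - 4)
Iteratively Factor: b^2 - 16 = (b + 4)*(b - 4)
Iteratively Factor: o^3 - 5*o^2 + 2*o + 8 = (o - 4)*(o^2 - o - 2) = (o - 4)*(o + 1)*(o - 2)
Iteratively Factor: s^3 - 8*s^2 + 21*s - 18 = (s - 2)*(s^2 - 6*s + 9) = (s - 3)*(s - 2)*(s - 3)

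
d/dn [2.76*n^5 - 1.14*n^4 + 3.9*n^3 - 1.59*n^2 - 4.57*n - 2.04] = 13.8*n^4 - 4.56*n^3 + 11.7*n^2 - 3.18*n - 4.57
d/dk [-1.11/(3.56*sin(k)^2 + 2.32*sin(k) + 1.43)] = (7.9032*sin(k) + 2.5752)*cos(k)/(3.56*sin(k)^2 + 2.32*sin(k) + 1.43)^2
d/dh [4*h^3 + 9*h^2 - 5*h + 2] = 12*h^2 + 18*h - 5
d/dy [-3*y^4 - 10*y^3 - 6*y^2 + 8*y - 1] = -12*y^3 - 30*y^2 - 12*y + 8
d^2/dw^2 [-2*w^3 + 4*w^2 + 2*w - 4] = 8 - 12*w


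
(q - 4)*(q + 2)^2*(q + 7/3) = q^4 + 7*q^3/3 - 12*q^2 - 44*q - 112/3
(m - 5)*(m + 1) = m^2 - 4*m - 5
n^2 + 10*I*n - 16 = (n + 2*I)*(n + 8*I)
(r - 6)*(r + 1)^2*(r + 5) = r^4 + r^3 - 31*r^2 - 61*r - 30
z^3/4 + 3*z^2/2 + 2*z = z*(z/4 + 1)*(z + 2)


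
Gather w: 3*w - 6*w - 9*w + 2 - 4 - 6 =-12*w - 8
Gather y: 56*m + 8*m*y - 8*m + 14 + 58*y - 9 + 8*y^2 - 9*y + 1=48*m + 8*y^2 + y*(8*m + 49) + 6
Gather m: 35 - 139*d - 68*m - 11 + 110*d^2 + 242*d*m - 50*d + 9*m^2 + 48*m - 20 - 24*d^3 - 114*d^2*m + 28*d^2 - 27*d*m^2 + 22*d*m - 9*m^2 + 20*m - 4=-24*d^3 + 138*d^2 - 27*d*m^2 - 189*d + m*(-114*d^2 + 264*d)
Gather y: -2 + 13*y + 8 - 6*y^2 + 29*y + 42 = -6*y^2 + 42*y + 48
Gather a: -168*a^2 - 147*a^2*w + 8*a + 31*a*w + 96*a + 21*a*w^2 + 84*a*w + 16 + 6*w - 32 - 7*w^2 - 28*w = a^2*(-147*w - 168) + a*(21*w^2 + 115*w + 104) - 7*w^2 - 22*w - 16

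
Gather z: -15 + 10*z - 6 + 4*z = 14*z - 21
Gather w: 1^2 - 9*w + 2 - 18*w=3 - 27*w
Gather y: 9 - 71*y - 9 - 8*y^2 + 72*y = -8*y^2 + y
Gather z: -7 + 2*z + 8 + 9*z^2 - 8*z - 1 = 9*z^2 - 6*z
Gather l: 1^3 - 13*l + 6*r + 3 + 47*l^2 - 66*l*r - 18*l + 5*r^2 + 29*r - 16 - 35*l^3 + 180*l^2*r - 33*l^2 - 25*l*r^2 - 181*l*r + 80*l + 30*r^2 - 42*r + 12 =-35*l^3 + l^2*(180*r + 14) + l*(-25*r^2 - 247*r + 49) + 35*r^2 - 7*r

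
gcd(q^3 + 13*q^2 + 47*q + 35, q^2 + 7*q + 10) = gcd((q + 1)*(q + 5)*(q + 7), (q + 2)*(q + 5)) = q + 5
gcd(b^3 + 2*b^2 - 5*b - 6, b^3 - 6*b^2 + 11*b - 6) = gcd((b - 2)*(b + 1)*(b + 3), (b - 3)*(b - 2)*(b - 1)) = b - 2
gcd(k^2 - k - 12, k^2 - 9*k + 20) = k - 4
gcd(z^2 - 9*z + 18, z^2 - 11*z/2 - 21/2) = 1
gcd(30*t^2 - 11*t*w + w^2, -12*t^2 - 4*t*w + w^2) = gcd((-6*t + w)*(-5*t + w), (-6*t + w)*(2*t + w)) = 6*t - w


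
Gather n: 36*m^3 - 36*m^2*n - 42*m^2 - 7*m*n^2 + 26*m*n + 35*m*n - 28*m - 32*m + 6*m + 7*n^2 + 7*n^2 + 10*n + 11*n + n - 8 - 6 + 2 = 36*m^3 - 42*m^2 - 54*m + n^2*(14 - 7*m) + n*(-36*m^2 + 61*m + 22) - 12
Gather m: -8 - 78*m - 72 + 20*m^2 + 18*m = 20*m^2 - 60*m - 80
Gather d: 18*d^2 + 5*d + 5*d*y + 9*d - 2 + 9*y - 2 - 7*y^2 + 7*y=18*d^2 + d*(5*y + 14) - 7*y^2 + 16*y - 4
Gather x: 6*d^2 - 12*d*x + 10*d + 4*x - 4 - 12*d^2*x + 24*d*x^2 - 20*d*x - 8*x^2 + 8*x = 6*d^2 + 10*d + x^2*(24*d - 8) + x*(-12*d^2 - 32*d + 12) - 4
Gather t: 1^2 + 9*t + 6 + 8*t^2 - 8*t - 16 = 8*t^2 + t - 9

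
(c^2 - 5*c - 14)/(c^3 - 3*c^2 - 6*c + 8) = (c - 7)/(c^2 - 5*c + 4)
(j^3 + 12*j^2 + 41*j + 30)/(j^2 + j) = j + 11 + 30/j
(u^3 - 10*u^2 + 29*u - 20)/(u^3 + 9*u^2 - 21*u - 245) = (u^2 - 5*u + 4)/(u^2 + 14*u + 49)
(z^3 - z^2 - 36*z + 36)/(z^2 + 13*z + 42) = (z^2 - 7*z + 6)/(z + 7)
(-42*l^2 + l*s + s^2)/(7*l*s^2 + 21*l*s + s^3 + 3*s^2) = (-6*l + s)/(s*(s + 3))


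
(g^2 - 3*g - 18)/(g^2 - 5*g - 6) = (g + 3)/(g + 1)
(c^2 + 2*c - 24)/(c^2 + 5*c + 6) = (c^2 + 2*c - 24)/(c^2 + 5*c + 6)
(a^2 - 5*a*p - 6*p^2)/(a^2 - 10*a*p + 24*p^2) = (-a - p)/(-a + 4*p)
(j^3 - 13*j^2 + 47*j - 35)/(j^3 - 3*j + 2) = (j^2 - 12*j + 35)/(j^2 + j - 2)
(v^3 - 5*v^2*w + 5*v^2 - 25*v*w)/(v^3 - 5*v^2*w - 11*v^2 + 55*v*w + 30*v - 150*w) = v*(v + 5)/(v^2 - 11*v + 30)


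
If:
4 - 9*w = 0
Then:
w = 4/9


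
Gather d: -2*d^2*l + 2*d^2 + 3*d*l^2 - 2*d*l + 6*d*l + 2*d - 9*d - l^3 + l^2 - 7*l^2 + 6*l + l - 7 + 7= d^2*(2 - 2*l) + d*(3*l^2 + 4*l - 7) - l^3 - 6*l^2 + 7*l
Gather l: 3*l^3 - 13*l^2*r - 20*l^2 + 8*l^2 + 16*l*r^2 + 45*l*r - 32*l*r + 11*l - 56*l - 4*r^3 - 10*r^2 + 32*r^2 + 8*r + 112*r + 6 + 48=3*l^3 + l^2*(-13*r - 12) + l*(16*r^2 + 13*r - 45) - 4*r^3 + 22*r^2 + 120*r + 54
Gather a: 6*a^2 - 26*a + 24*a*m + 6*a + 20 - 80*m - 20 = 6*a^2 + a*(24*m - 20) - 80*m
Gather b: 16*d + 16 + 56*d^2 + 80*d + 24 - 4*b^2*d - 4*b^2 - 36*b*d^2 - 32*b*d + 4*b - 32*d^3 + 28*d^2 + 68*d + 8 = b^2*(-4*d - 4) + b*(-36*d^2 - 32*d + 4) - 32*d^3 + 84*d^2 + 164*d + 48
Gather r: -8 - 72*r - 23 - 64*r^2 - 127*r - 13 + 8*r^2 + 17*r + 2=-56*r^2 - 182*r - 42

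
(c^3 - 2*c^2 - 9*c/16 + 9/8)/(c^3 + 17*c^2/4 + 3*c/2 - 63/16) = (4*c^2 - 5*c - 6)/(4*c^2 + 20*c + 21)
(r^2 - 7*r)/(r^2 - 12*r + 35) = r/(r - 5)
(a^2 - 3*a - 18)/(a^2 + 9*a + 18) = (a - 6)/(a + 6)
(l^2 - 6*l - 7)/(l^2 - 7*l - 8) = (l - 7)/(l - 8)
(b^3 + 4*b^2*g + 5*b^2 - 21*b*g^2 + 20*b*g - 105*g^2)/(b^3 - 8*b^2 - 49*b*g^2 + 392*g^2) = (b^2 - 3*b*g + 5*b - 15*g)/(b^2 - 7*b*g - 8*b + 56*g)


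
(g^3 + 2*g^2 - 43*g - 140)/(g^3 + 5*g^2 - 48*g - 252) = (g^2 + 9*g + 20)/(g^2 + 12*g + 36)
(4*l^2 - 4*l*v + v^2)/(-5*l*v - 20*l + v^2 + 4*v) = (-4*l^2 + 4*l*v - v^2)/(5*l*v + 20*l - v^2 - 4*v)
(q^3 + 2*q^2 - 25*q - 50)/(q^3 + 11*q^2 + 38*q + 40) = (q - 5)/(q + 4)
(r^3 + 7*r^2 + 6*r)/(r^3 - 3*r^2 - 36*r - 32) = r*(r + 6)/(r^2 - 4*r - 32)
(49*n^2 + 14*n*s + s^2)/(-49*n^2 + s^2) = (7*n + s)/(-7*n + s)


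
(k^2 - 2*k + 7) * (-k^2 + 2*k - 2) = -k^4 + 4*k^3 - 13*k^2 + 18*k - 14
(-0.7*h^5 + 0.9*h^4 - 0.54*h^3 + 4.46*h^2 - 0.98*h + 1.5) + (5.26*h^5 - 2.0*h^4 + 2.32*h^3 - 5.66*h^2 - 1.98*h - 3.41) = 4.56*h^5 - 1.1*h^4 + 1.78*h^3 - 1.2*h^2 - 2.96*h - 1.91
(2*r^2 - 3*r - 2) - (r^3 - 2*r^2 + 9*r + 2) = -r^3 + 4*r^2 - 12*r - 4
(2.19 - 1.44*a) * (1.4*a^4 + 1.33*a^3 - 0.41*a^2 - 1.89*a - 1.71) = -2.016*a^5 + 1.1508*a^4 + 3.5031*a^3 + 1.8237*a^2 - 1.6767*a - 3.7449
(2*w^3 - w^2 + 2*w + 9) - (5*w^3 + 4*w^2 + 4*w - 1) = -3*w^3 - 5*w^2 - 2*w + 10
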